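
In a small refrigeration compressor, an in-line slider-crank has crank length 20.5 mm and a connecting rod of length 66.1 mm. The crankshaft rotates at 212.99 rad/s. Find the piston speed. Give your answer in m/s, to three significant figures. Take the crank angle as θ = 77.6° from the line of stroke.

4.56

ω = 213 rad/s
For an in-line slider-crank, x = r cosθ + √(L² − r² sin²θ), so v = −rω sinθ·[1 + r cosθ/√(L² − r² sin²θ)].
With r = 0.0205 m, L = 0.0661 m, θ = 77.6°: √(L² − r² sin²θ) = 0.062995 m.
v = −0.0205·213·0.97667·[1 + 0.0205·0.21474/0.062995] = -4.5624 m/s.
|v| = 4.5624 m/s.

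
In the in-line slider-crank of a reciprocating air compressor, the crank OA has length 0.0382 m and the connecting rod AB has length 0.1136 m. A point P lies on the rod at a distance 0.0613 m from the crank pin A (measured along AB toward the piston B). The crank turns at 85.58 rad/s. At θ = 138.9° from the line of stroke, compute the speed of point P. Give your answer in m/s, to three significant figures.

ω = 85.58 rad/s.  Crank-pin speed |V_A| = rω = 3.2692 m/s, perpendicular to OA.
Rod angle: sinφ = −(r/L) sinθ ⇒ φ = -12.771°; ω_rod = −rω cosθ/√(L²−r²sin²θ) = +22.236 rad/s.
V_P = V_A + ω_rod × AP, with AP = 0.0613 m along the rod.
Components: V_Px = −rω sinθ − a·ω_rod·sinφ = -1.8478 m/s;  V_Py = rω cosθ + a·ω_rod·cosφ = -1.1342 m/s.
|V_P| = √(V_Px² + V_Py²) = 2.1681 m/s.

2.17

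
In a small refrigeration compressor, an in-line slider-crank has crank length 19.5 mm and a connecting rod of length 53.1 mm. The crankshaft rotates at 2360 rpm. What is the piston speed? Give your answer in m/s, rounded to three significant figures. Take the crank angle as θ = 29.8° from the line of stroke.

ω = 2π·2360/60 = 247.1 rad/s
For an in-line slider-crank, x = r cosθ + √(L² − r² sin²θ), so v = −rω sinθ·[1 + r cosθ/√(L² − r² sin²θ)].
With r = 0.0195 m, L = 0.0531 m, θ = 29.8°: √(L² − r² sin²θ) = 0.052208 m.
v = −0.0195·247.1·0.49697·[1 + 0.0195·0.86777/0.052208] = -3.1713 m/s.
|v| = 3.1713 m/s.

3.17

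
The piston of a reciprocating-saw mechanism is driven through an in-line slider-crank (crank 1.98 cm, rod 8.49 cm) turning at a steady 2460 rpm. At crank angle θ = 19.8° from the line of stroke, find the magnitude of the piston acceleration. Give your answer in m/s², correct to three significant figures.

1470

ω = 2π·2460/60 = 257.6 rad/s
x(θ) = r cosθ + √(L² − r² sin²θ); with ω constant, a = ω²·d²x/dθ².
d²x/dθ² = −r cosθ − r²(cos2θ)/√u − r⁴ sin²2θ/(4u^{3/2}),  u = L² − r² sin²θ = 0.00716303 m².
Substituting r = 0.0198 m, L = 0.0849 m, θ = 19.8°: d²x/dθ² = -0.022224 m.
a = ω²·d²x/dθ² = (257.6)²·(-0.022224) = -1474.9 m/s²;  |a| = 1474.9 m/s².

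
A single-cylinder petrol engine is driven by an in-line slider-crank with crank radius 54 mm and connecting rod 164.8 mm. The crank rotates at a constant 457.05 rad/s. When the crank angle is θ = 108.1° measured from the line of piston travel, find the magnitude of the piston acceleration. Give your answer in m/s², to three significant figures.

6600

ω = 457.1 rad/s
x(θ) = r cosθ + √(L² − r² sin²θ); with ω constant, a = ω²·d²x/dθ².
d²x/dθ² = −r cosθ − r²(cos2θ)/√u − r⁴ sin²2θ/(4u^{3/2}),  u = L² − r² sin²θ = 0.0245245 m².
Substituting r = 0.054 m, L = 0.1648 m, θ = 108.1°: d²x/dθ² = +0.031609 m.
a = ω²·d²x/dθ² = (457.1)²·(+0.031609) = +6603 m/s²;  |a| = 6603 m/s².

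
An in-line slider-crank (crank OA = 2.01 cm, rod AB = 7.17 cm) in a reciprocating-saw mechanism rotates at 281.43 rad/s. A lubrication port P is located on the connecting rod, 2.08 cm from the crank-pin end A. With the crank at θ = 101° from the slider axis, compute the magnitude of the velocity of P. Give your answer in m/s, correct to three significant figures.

5.52

ω = 281.4 rad/s.  Crank-pin speed |V_A| = rω = 5.6567 m/s, perpendicular to OA.
Rod angle: sinφ = −(r/L) sinθ ⇒ φ = -15.973°; ω_rod = −rω cosθ/√(L²−r²sin²θ) = +15.658 rad/s.
V_P = V_A + ω_rod × AP, with AP = 0.0208 m along the rod.
Components: V_Px = −rω sinθ − a·ω_rod·sinφ = -5.4632 m/s;  V_Py = rω cosθ + a·ω_rod·cosφ = -0.76624 m/s.
|V_P| = √(V_Px² + V_Py²) = 5.5167 m/s.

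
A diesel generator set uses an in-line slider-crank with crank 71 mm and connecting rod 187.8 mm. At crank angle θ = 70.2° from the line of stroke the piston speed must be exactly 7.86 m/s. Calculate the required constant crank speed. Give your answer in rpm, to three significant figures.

For an in-line slider-crank, |v_piston| = rω|sinθ|·[1 + r cosθ/√(L² − r² sin²θ)].
With r = 0.071 m, L = 0.1878 m, θ = 70.2°: the bracketed kinematic factor |dx/dθ| = 0.075956 m.
ω = v/|dx/dθ| = 7.86/0.075956 = 103.48 rad/s.
N = 60ω/(2π) = 988.17 rpm.

988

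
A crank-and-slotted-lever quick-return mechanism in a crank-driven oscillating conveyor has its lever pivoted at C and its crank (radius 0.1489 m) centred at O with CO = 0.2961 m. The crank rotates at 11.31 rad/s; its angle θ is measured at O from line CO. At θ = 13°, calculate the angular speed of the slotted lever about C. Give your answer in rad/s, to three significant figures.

3.76

ω = 11.31 rad/s
Crank pin A relative to C: A = (d + r cosθ, r sinθ); lever angle φ = atan2(r sinθ, d + r cosθ).
Differentiating tanφ: φ̇ = rω(d cosθ + r)/(d² + r² + 2dr cosθ).
d² + r² + 2dr cosθ = |CA|² = 0.195765 m²;  d cosθ + r = +0.43741 m.
|ω_lever| = |0.1489·11.31·+0.43741| / 0.195765 = 3.7628 rad/s.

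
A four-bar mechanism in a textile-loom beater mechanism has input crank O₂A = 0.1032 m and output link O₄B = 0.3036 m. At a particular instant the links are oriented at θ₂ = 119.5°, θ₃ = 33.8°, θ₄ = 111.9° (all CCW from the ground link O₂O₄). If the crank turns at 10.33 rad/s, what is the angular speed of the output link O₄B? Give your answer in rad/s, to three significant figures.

ω₂ = 10.33 rad/s
Differentiating the loop-closure r₂e^{iθ₂}+r₃e^{iθ₃}=r₁+r₄e^{iθ₄} gives r₂ω₂e^{iθ₂}+r₃ω₃e^{iθ₃}=r₄ω₄e^{iθ₄}.
Eliminating the other unknown: ω₄ = r₂ω₂ sin(θ₂−θ₃) / [r₄ sin(θ₄−θ₃)].
Numerator sine = +0.99719; denominator sine = +0.97851.
Result = 0.1032·10.33·(+0.99719) / (0.3036·(+0.97851)) = +3.5784 rad/s; magnitude 3.5784 rad/s.

3.58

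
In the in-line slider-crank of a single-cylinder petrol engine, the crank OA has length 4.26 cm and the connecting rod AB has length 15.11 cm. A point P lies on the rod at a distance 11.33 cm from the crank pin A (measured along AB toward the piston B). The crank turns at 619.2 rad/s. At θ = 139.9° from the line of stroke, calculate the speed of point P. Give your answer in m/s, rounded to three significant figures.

ω = 619.2 rad/s.  Crank-pin speed |V_A| = rω = 26.378 m/s, perpendicular to OA.
Rod angle: sinφ = −(r/L) sinθ ⇒ φ = -10.463°; ω_rod = −rω cosθ/√(L²−r²sin²θ) = +135.79 rad/s.
V_P = V_A + ω_rod × AP, with AP = 0.1133 m along the rod.
Components: V_Px = −rω sinθ − a·ω_rod·sinφ = -14.197 m/s;  V_Py = rω cosθ + a·ω_rod·cosφ = -5.0476 m/s.
|V_P| = √(V_Px² + V_Py²) = 15.067 m/s.

15.1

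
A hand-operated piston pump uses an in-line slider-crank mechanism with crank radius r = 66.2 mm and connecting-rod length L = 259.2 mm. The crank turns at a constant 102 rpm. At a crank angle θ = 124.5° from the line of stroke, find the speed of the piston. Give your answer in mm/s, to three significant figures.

497

ω = 2π·102/60 = 10.68 rad/s
For an in-line slider-crank, x = r cosθ + √(L² − r² sin²θ), so v = −rω sinθ·[1 + r cosθ/√(L² − r² sin²θ)].
With r = 0.0662 m, L = 0.2592 m, θ = 124.5°: √(L² − r² sin²θ) = 0.25339 m.
v = −0.0662·10.68·0.82413·[1 + 0.0662·-0.56641/0.25339] = -0.49652 m/s.
|v| = 0.49652 m/s = 496.52 mm/s.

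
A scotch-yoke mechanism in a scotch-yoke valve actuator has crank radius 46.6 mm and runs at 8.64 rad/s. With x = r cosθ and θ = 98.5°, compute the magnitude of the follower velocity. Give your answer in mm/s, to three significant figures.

ω = 8.64 rad/s
x = r cosθ ⇒ ẋ = −rω sinθ.
|v| = rω|sinθ| = 0.0466·8.64·|sin 98.5°| = 0.3982 m/s = 398.2 mm/s.

398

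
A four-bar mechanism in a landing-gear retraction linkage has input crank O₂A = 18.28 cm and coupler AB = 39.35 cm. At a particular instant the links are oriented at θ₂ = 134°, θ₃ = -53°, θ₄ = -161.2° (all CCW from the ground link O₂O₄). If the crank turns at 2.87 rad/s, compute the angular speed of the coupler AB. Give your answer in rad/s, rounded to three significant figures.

1.27

ω₂ = 2.87 rad/s
Differentiating the loop-closure r₂e^{iθ₂}+r₃e^{iθ₃}=r₁+r₄e^{iθ₄} gives r₂ω₂e^{iθ₂}+r₃ω₃e^{iθ₃}=r₄ω₄e^{iθ₄}.
Eliminating the other unknown: ω₃ = r₂ω₂ sin(θ₄−θ₂) / [r₃ sin(θ₃−θ₄)].
Numerator sine = +0.90483; denominator sine = +0.94997.
Result = 0.1828·2.87·(+0.90483) / (0.3935·(+0.94997)) = +1.2699 rad/s; magnitude 1.2699 rad/s.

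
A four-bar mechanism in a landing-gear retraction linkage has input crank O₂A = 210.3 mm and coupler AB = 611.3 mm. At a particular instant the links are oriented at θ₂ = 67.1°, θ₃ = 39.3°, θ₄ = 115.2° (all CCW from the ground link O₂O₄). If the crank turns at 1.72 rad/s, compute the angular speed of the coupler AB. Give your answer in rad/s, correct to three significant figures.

ω₂ = 1.72 rad/s
Differentiating the loop-closure r₂e^{iθ₂}+r₃e^{iθ₃}=r₁+r₄e^{iθ₄} gives r₂ω₂e^{iθ₂}+r₃ω₃e^{iθ₃}=r₄ω₄e^{iθ₄}.
Eliminating the other unknown: ω₃ = r₂ω₂ sin(θ₄−θ₂) / [r₃ sin(θ₃−θ₄)].
Numerator sine = +0.74431; denominator sine = -0.96987.
Result = 0.2103·1.72·(+0.74431) / (0.6113·(-0.96987)) = -0.4541 rad/s; magnitude 0.4541 rad/s.

0.454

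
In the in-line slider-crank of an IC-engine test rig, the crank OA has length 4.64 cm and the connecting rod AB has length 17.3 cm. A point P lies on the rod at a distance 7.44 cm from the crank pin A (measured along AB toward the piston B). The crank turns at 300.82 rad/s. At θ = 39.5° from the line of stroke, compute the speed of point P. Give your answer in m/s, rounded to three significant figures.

11.5

ω = 300.8 rad/s.  Crank-pin speed |V_A| = rω = 13.958 m/s, perpendicular to OA.
Rod angle: sinφ = −(r/L) sinθ ⇒ φ = -9.823°; ω_rod = −rω cosθ/√(L²−r²sin²θ) = -63.183 rad/s.
V_P = V_A + ω_rod × AP, with AP = 0.0744 m along the rod.
Components: V_Px = −rω sinθ − a·ω_rod·sinφ = -9.6804 m/s;  V_Py = rω cosθ + a·ω_rod·cosφ = +6.1385 m/s.
|V_P| = √(V_Px² + V_Py²) = 11.463 m/s.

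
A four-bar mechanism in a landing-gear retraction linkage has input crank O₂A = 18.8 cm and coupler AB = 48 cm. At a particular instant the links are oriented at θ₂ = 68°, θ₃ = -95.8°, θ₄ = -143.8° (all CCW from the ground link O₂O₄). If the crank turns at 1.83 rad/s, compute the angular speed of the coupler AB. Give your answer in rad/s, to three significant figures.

0.508

ω₂ = 1.83 rad/s
Differentiating the loop-closure r₂e^{iθ₂}+r₃e^{iθ₃}=r₁+r₄e^{iθ₄} gives r₂ω₂e^{iθ₂}+r₃ω₃e^{iθ₃}=r₄ω₄e^{iθ₄}.
Eliminating the other unknown: ω₃ = r₂ω₂ sin(θ₄−θ₂) / [r₃ sin(θ₃−θ₄)].
Numerator sine = +0.52696; denominator sine = +0.74314.
Result = 0.188·1.83·(+0.52696) / (0.48·(+0.74314)) = +0.50824 rad/s; magnitude 0.50824 rad/s.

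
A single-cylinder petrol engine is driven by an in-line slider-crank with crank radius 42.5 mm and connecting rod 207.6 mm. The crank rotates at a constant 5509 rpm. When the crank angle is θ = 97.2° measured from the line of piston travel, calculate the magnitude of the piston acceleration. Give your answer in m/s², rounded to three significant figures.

4640

ω = 2π·5509/60 = 576.9 rad/s
x(θ) = r cosθ + √(L² − r² sin²θ); with ω constant, a = ω²·d²x/dθ².
d²x/dθ² = −r cosθ − r²(cos2θ)/√u − r⁴ sin²2θ/(4u^{3/2}),  u = L² − r² sin²θ = 0.0413199 m².
Substituting r = 0.0425 m, L = 0.2076 m, θ = 97.2°: d²x/dθ² = +0.013927 m.
a = ω²·d²x/dθ² = (576.9)²·(+0.013927) = +4635.2 m/s²;  |a| = 4635.2 m/s².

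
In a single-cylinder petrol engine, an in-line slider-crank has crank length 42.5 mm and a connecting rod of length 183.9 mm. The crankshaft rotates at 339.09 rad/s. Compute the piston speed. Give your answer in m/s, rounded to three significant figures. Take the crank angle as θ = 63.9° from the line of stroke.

14.3

ω = 339.1 rad/s
For an in-line slider-crank, x = r cosθ + √(L² − r² sin²θ), so v = −rω sinθ·[1 + r cosθ/√(L² − r² sin²θ)].
With r = 0.0425 m, L = 0.1839 m, θ = 63.9°: √(L² − r² sin²θ) = 0.1799 m.
v = −0.0425·339.1·0.89803·[1 + 0.0425·0.43994/0.1799] = -14.287 m/s.
|v| = 14.287 m/s.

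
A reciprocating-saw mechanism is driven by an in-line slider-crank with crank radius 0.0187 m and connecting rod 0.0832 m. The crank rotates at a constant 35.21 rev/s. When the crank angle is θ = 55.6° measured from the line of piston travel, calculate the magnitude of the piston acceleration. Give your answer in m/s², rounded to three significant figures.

444

ω = 2π·35.2 = 221.2 rad/s
x(θ) = r cosθ + √(L² − r² sin²θ); with ω constant, a = ω²·d²x/dθ².
d²x/dθ² = −r cosθ − r²(cos2θ)/√u − r⁴ sin²2θ/(4u^{3/2}),  u = L² − r² sin²θ = 0.00668417 m².
Substituting r = 0.0187 m, L = 0.0832 m, θ = 55.6°: d²x/dθ² = -0.0090668 m.
a = ω²·d²x/dθ² = (221.2)²·(-0.0090668) = -443.76 m/s²;  |a| = 443.76 m/s².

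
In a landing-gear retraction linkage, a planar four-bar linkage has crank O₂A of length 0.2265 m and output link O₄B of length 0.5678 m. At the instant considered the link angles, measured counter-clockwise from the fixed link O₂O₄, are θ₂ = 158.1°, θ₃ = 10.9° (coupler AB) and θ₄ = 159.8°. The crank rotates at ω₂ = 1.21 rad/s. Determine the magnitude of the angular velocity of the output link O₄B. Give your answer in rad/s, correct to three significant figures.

ω₂ = 1.21 rad/s
Differentiating the loop-closure r₂e^{iθ₂}+r₃e^{iθ₃}=r₁+r₄e^{iθ₄} gives r₂ω₂e^{iθ₂}+r₃ω₃e^{iθ₃}=r₄ω₄e^{iθ₄}.
Eliminating the other unknown: ω₄ = r₂ω₂ sin(θ₂−θ₃) / [r₄ sin(θ₄−θ₃)].
Numerator sine = +0.54171; denominator sine = +0.51653.
Result = 0.2265·1.21·(+0.54171) / (0.5678·(+0.51653)) = +0.5062 rad/s; magnitude 0.5062 rad/s.

0.506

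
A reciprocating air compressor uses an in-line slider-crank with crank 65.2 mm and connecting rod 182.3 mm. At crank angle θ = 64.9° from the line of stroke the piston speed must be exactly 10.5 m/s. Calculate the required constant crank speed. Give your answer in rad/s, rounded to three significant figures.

For an in-line slider-crank, |v_piston| = rω|sinθ|·[1 + r cosθ/√(L² − r² sin²θ)].
With r = 0.0652 m, L = 0.1823 m, θ = 64.9°: the bracketed kinematic factor |dx/dθ| = 0.068511 m.
ω = v/|dx/dθ| = 10.5/0.068511 = 153.26 rad/s.

153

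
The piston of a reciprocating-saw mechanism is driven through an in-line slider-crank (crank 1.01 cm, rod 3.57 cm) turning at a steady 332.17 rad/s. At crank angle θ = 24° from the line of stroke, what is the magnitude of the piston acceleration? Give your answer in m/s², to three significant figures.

1230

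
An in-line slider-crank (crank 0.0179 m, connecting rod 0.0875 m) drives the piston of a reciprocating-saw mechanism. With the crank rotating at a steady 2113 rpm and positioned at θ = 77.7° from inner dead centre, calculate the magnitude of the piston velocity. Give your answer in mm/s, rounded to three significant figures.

4040

ω = 2π·2113/60 = 221.3 rad/s
For an in-line slider-crank, x = r cosθ + √(L² − r² sin²θ), so v = −rω sinθ·[1 + r cosθ/√(L² − r² sin²θ)].
With r = 0.0179 m, L = 0.0875 m, θ = 77.7°: √(L² − r² sin²θ) = 0.085734 m.
v = −0.0179·221.3·0.97705·[1 + 0.0179·0.21303/0.085734] = -4.042 m/s.
|v| = 4.042 m/s = 4042 mm/s.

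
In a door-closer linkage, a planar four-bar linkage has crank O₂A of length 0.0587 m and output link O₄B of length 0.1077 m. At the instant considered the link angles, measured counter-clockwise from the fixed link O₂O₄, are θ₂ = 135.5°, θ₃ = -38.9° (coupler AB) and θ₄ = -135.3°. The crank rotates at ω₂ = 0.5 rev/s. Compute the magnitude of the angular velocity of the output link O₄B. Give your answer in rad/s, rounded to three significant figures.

0.168

ω₂ = 3.142 rad/s (from 0.5 rev/s).
Differentiating the loop-closure r₂e^{iθ₂}+r₃e^{iθ₃}=r₁+r₄e^{iθ₄} gives r₂ω₂e^{iθ₂}+r₃ω₃e^{iθ₃}=r₄ω₄e^{iθ₄}.
Eliminating the other unknown: ω₄ = r₂ω₂ sin(θ₂−θ₃) / [r₄ sin(θ₄−θ₃)].
Numerator sine = +0.09758; denominator sine = -0.99377.
Result = 0.0587·3.142·(+0.09758) / (0.1077·(-0.99377)) = -0.16814 rad/s; magnitude 0.16814 rad/s.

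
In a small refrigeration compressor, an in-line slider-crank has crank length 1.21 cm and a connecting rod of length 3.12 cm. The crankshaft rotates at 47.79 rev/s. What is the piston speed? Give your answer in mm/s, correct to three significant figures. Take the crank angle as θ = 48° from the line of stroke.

ω = 2π·47.8 = 300.3 rad/s
For an in-line slider-crank, x = r cosθ + √(L² − r² sin²θ), so v = −rω sinθ·[1 + r cosθ/√(L² − r² sin²θ)].
With r = 0.0121 m, L = 0.0312 m, θ = 48°: √(L² − r² sin²θ) = 0.029876 m.
v = −0.0121·300.3·0.74314·[1 + 0.0121·0.66913/0.029876] = -3.4318 m/s.
|v| = 3.4318 m/s = 3431.8 mm/s.

3430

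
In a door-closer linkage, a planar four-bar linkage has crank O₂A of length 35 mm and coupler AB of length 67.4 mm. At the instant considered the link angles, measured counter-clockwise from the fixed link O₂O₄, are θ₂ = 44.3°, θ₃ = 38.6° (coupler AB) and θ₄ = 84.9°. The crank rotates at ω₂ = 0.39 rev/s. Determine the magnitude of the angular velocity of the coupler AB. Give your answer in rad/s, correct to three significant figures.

ω₂ = 2.45 rad/s (from 0.39 rev/s).
Differentiating the loop-closure r₂e^{iθ₂}+r₃e^{iθ₃}=r₁+r₄e^{iθ₄} gives r₂ω₂e^{iθ₂}+r₃ω₃e^{iθ₃}=r₄ω₄e^{iθ₄}.
Eliminating the other unknown: ω₃ = r₂ω₂ sin(θ₄−θ₂) / [r₃ sin(θ₃−θ₄)].
Numerator sine = +0.65077; denominator sine = -0.72297.
Result = 0.035·2.45·(+0.65077) / (0.0674·(-0.72297)) = -1.1454 rad/s; magnitude 1.1454 rad/s.

1.15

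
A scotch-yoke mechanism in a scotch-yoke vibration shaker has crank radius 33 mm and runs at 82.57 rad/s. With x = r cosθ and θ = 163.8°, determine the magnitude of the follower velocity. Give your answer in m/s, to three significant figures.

0.760

ω = 82.57 rad/s
x = r cosθ ⇒ ẋ = −rω sinθ.
|v| = rω|sinθ| = 0.033·82.57·|sin 163.8°| = 0.7602 m/s.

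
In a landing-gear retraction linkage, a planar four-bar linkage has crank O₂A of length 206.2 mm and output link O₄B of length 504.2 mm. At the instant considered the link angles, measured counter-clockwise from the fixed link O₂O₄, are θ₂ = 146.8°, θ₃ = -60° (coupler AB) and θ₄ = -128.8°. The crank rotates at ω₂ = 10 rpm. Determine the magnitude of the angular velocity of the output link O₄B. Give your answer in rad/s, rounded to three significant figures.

ω₂ = 1.047 rad/s (from 10 rpm).
Differentiating the loop-closure r₂e^{iθ₂}+r₃e^{iθ₃}=r₁+r₄e^{iθ₄} gives r₂ω₂e^{iθ₂}+r₃ω₃e^{iθ₃}=r₄ω₄e^{iθ₄}.
Eliminating the other unknown: ω₄ = r₂ω₂ sin(θ₂−θ₃) / [r₄ sin(θ₄−θ₃)].
Numerator sine = -0.45088; denominator sine = -0.93232.
Result = 0.2062·1.047·(-0.45088) / (0.5042·(-0.93232)) = +0.20711 rad/s; magnitude 0.20711 rad/s.

0.207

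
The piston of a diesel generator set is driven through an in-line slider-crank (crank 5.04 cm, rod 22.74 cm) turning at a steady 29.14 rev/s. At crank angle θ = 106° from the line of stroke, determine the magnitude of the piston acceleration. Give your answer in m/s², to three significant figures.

789

ω = 2π·29.1 = 183.1 rad/s
x(θ) = r cosθ + √(L² − r² sin²θ); with ω constant, a = ω²·d²x/dθ².
d²x/dθ² = −r cosθ − r²(cos2θ)/√u − r⁴ sin²2θ/(4u^{3/2}),  u = L² − r² sin²θ = 0.0493636 m².
Substituting r = 0.0504 m, L = 0.2274 m, θ = 106°: d²x/dθ² = +0.023546 m.
a = ω²·d²x/dθ² = (183.1)²·(+0.023546) = +789.34 m/s²;  |a| = 789.34 m/s².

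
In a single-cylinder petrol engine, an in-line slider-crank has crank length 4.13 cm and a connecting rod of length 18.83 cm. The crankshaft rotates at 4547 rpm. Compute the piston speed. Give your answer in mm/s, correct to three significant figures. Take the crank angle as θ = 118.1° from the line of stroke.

15500

ω = 2π·4547/60 = 476.2 rad/s
For an in-line slider-crank, x = r cosθ + √(L² − r² sin²θ), so v = −rω sinθ·[1 + r cosθ/√(L² − r² sin²θ)].
With r = 0.0413 m, L = 0.1883 m, θ = 118.1°: √(L² − r² sin²θ) = 0.18474 m.
v = −0.0413·476.2·0.88213·[1 + 0.0413·-0.47101/0.18474] = -15.521 m/s.
|v| = 15.521 m/s = 15521 mm/s.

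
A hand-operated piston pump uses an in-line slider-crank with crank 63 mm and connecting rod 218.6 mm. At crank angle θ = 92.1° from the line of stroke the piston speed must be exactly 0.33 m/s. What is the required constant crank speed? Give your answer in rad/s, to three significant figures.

5.30

For an in-line slider-crank, |v_piston| = rω|sinθ|·[1 + r cosθ/√(L² − r² sin²θ)].
With r = 0.063 m, L = 0.2186 m, θ = 92.1°: the bracketed kinematic factor |dx/dθ| = 0.062263 m.
ω = v/|dx/dθ| = 0.33/0.062263 = 5.3001 rad/s.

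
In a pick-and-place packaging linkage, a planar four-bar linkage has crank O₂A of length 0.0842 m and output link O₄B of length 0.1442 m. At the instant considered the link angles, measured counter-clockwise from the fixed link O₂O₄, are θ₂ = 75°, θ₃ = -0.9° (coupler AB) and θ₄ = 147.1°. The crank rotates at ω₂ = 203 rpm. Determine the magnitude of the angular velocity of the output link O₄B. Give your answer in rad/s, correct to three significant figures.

22.7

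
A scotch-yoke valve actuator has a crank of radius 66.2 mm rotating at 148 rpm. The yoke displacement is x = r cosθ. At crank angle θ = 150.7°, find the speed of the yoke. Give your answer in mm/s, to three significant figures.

502

ω = 15.5 rad/s (from 148 rpm).
x = r cosθ ⇒ ẋ = −rω sinθ.
|v| = rω|sinθ| = 0.0662·15.5·|sin 150.7°| = 0.50211 m/s = 502.11 mm/s.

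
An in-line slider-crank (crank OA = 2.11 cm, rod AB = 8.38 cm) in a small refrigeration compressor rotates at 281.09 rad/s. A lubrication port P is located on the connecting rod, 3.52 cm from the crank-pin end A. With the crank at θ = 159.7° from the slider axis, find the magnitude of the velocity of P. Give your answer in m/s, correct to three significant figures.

3.72

ω = 281.1 rad/s.  Crank-pin speed |V_A| = rω = 5.931 m/s, perpendicular to OA.
Rod angle: sinφ = −(r/L) sinθ ⇒ φ = -5.011°; ω_rod = −rω cosθ/√(L²−r²sin²θ) = +66.634 rad/s.
V_P = V_A + ω_rod × AP, with AP = 0.0352 m along the rod.
Components: V_Px = −rω sinθ − a·ω_rod·sinφ = -1.8528 m/s;  V_Py = rω cosθ + a·ω_rod·cosφ = -3.2261 m/s.
|V_P| = √(V_Px² + V_Py²) = 3.7202 m/s.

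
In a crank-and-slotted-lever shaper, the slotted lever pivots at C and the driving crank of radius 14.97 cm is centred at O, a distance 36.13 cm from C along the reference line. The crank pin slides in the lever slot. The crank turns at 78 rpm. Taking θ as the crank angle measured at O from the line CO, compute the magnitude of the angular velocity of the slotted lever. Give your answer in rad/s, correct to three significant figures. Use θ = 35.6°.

ω = 8.168 rad/s (from 78 rpm).
Crank pin A relative to C: A = (d + r cosθ, r sinθ); lever angle φ = atan2(r sinθ, d + r cosθ).
Differentiating tanφ: φ̇ = rω(d cosθ + r)/(d² + r² + 2dr cosθ).
d² + r² + 2dr cosθ = |CA|² = 0.240904 m²;  d cosθ + r = +0.44347 m.
|ω_lever| = |0.1497·8.168·+0.44347| / 0.240904 = 2.251 rad/s.

2.25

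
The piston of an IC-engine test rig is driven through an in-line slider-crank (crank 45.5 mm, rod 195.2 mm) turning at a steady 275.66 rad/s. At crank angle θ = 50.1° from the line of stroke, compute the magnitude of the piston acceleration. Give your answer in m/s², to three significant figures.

ω = 275.7 rad/s
x(θ) = r cosθ + √(L² − r² sin²θ); with ω constant, a = ω²·d²x/dθ².
d²x/dθ² = −r cosθ − r²(cos2θ)/√u − r⁴ sin²2θ/(4u^{3/2}),  u = L² − r² sin²θ = 0.0368846 m².
Substituting r = 0.0455 m, L = 0.1952 m, θ = 50.1°: d²x/dθ² = -0.027424 m.
a = ω²·d²x/dθ² = (275.7)²·(-0.027424) = -2083.9 m/s²;  |a| = 2083.9 m/s².

2080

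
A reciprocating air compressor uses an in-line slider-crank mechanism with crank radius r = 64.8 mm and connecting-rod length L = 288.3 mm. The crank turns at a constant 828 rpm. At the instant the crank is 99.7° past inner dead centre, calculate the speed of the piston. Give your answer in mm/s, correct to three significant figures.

ω = 2π·828/60 = 86.71 rad/s
For an in-line slider-crank, x = r cosθ + √(L² − r² sin²θ), so v = −rω sinθ·[1 + r cosθ/√(L² − r² sin²θ)].
With r = 0.0648 m, L = 0.2883 m, θ = 99.7°: √(L² − r² sin²θ) = 0.28114 m.
v = −0.0648·86.71·0.98570·[1 + 0.0648·-0.16849/0.28114] = -5.3233 m/s.
|v| = 5.3233 m/s = 5323.3 mm/s.

5320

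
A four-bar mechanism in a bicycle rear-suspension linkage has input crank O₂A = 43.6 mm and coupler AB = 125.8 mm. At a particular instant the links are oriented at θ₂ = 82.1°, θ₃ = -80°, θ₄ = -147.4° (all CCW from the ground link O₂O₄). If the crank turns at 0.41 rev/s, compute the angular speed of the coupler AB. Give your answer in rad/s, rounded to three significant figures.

0.735

ω₂ = 2.576 rad/s (from 0.41 rev/s).
Differentiating the loop-closure r₂e^{iθ₂}+r₃e^{iθ₃}=r₁+r₄e^{iθ₄} gives r₂ω₂e^{iθ₂}+r₃ω₃e^{iθ₃}=r₄ω₄e^{iθ₄}.
Eliminating the other unknown: ω₃ = r₂ω₂ sin(θ₄−θ₂) / [r₃ sin(θ₃−θ₄)].
Numerator sine = +0.76041; denominator sine = +0.92321.
Result = 0.0436·2.576·(+0.76041) / (0.1258·(+0.92321)) = +0.73538 rad/s; magnitude 0.73538 rad/s.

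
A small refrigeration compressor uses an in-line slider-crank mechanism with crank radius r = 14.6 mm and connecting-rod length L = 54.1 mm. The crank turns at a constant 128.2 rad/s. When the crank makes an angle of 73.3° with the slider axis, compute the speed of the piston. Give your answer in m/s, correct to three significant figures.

1.94

ω = 128.2 rad/s
For an in-line slider-crank, x = r cosθ + √(L² − r² sin²θ), so v = −rω sinθ·[1 + r cosθ/√(L² − r² sin²θ)].
With r = 0.0146 m, L = 0.0541 m, θ = 73.3°: √(L² − r² sin²θ) = 0.052261 m.
v = −0.0146·128.2·0.95782·[1 + 0.0146·0.28736/0.052261] = -1.9367 m/s.
|v| = 1.9367 m/s.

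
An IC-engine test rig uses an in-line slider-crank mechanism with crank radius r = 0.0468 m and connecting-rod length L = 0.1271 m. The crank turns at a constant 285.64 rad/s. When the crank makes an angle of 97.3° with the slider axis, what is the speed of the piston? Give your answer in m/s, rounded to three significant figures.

12.6

ω = 285.6 rad/s
For an in-line slider-crank, x = r cosθ + √(L² − r² sin²θ), so v = −rω sinθ·[1 + r cosθ/√(L² − r² sin²θ)].
With r = 0.0468 m, L = 0.1271 m, θ = 97.3°: √(L² − r² sin²θ) = 0.11832 m.
v = −0.0468·285.6·0.99189·[1 + 0.0468·-0.12706/0.11832] = -12.593 m/s.
|v| = 12.593 m/s.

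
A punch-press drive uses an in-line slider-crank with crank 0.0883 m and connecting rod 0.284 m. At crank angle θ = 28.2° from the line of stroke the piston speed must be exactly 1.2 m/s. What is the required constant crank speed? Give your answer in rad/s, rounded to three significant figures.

22.5

For an in-line slider-crank, |v_piston| = rω|sinθ|·[1 + r cosθ/√(L² − r² sin²θ)].
With r = 0.0883 m, L = 0.284 m, θ = 28.2°: the bracketed kinematic factor |dx/dθ| = 0.053285 m.
ω = v/|dx/dθ| = 1.2/0.053285 = 22.52 rad/s.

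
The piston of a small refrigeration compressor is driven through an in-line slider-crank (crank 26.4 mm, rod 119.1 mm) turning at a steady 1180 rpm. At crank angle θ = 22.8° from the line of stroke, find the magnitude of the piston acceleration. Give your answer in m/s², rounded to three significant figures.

435

ω = 2π·1180/60 = 123.6 rad/s
x(θ) = r cosθ + √(L² − r² sin²θ); with ω constant, a = ω²·d²x/dθ².
d²x/dθ² = −r cosθ − r²(cos2θ)/√u − r⁴ sin²2θ/(4u^{3/2}),  u = L² − r² sin²θ = 0.0140801 m².
Substituting r = 0.0264 m, L = 0.1191 m, θ = 22.8°: d²x/dθ² = -0.028484 m.
a = ω²·d²x/dθ² = (123.6)²·(-0.028484) = -434.93 m/s²;  |a| = 434.93 m/s².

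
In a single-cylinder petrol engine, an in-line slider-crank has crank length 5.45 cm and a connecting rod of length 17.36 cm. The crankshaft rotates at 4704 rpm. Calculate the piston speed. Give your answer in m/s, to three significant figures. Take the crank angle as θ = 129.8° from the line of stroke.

16.4

ω = 2π·4704/60 = 492.6 rad/s
For an in-line slider-crank, x = r cosθ + √(L² − r² sin²θ), so v = −rω sinθ·[1 + r cosθ/√(L² − r² sin²θ)].
With r = 0.0545 m, L = 0.1736 m, θ = 129.8°: √(L² − r² sin²θ) = 0.16847 m.
v = −0.0545·492.6·0.76828·[1 + 0.0545·-0.64011/0.16847] = -16.355 m/s.
|v| = 16.355 m/s.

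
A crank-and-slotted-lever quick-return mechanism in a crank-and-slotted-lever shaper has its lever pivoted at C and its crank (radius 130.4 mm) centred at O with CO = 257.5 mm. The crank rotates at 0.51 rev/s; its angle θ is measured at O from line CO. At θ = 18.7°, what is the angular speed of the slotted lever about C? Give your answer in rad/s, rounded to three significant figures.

ω = 3.204 rad/s (from 0.51 rev/s).
Crank pin A relative to C: A = (d + r cosθ, r sinθ); lever angle φ = atan2(r sinθ, d + r cosθ).
Differentiating tanφ: φ̇ = rω(d cosθ + r)/(d² + r² + 2dr cosθ).
d² + r² + 2dr cosθ = |CA|² = 0.146921 m²;  d cosθ + r = +0.37431 m.
|ω_lever| = |0.1304·3.204·+0.37431| / 0.146921 = 1.0646 rad/s.

1.06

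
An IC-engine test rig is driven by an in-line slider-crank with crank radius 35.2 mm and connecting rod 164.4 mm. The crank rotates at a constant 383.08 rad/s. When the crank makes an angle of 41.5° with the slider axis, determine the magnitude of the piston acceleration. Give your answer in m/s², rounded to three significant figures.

4020

ω = 383.1 rad/s
x(θ) = r cosθ + √(L² − r² sin²θ); with ω constant, a = ω²·d²x/dθ².
d²x/dθ² = −r cosθ − r²(cos2θ)/√u − r⁴ sin²2θ/(4u^{3/2}),  u = L² − r² sin²θ = 0.0264833 m².
Substituting r = 0.0352 m, L = 0.1644 m, θ = 41.5°: d²x/dθ² = -0.027379 m.
a = ω²·d²x/dθ² = (383.1)²·(-0.027379) = -4017.9 m/s²;  |a| = 4017.9 m/s².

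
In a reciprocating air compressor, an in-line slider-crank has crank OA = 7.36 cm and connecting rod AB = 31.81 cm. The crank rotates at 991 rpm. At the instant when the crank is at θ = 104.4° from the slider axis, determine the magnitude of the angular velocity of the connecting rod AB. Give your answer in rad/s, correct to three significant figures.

6.13

ω = 103.8 rad/s (converted from 991 rpm).
The rod makes angle φ with the slider axis where L sinφ = r sinθ; differentiating, L cosφ·φ̇ = r ω cosθ.
L cosφ = √(L² − r² sin²θ) = 0.31001 m.
|ω_rod| = r ω |cosθ| / √(L² − r² sin²θ) = 0.0736·103.8·0.24869/0.31001 = 6.1272 rad/s.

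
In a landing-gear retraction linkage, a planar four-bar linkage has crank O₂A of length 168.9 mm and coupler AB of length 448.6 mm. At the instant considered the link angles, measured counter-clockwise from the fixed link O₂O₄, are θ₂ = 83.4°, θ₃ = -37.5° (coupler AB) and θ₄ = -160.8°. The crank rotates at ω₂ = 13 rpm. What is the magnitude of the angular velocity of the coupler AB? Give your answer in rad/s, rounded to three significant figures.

0.552

ω₂ = 1.361 rad/s (from 13 rpm).
Differentiating the loop-closure r₂e^{iθ₂}+r₃e^{iθ₃}=r₁+r₄e^{iθ₄} gives r₂ω₂e^{iθ₂}+r₃ω₃e^{iθ₃}=r₄ω₄e^{iθ₄}.
Eliminating the other unknown: ω₃ = r₂ω₂ sin(θ₄−θ₂) / [r₃ sin(θ₃−θ₄)].
Numerator sine = +0.90032; denominator sine = +0.83581.
Result = 0.1689·1.361·(+0.90032) / (0.4486·(+0.83581)) = +0.55212 rad/s; magnitude 0.55212 rad/s.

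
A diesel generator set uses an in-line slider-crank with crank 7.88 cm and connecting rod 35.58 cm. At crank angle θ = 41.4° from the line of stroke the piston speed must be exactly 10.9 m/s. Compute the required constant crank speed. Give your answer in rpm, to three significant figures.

1710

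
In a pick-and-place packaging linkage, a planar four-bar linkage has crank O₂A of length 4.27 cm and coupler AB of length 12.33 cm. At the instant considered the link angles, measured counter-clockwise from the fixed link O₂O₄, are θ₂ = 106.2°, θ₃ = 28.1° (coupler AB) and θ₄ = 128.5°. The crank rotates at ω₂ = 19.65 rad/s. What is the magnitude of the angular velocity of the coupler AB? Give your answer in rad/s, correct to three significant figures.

ω₂ = 19.65 rad/s
Differentiating the loop-closure r₂e^{iθ₂}+r₃e^{iθ₃}=r₁+r₄e^{iθ₄} gives r₂ω₂e^{iθ₂}+r₃ω₃e^{iθ₃}=r₄ω₄e^{iθ₄}.
Eliminating the other unknown: ω₃ = r₂ω₂ sin(θ₄−θ₂) / [r₃ sin(θ₃−θ₄)].
Numerator sine = +0.37946; denominator sine = -0.98357.
Result = 0.0427·19.65·(+0.37946) / (0.1233·(-0.98357)) = -2.6253 rad/s; magnitude 2.6253 rad/s.

2.63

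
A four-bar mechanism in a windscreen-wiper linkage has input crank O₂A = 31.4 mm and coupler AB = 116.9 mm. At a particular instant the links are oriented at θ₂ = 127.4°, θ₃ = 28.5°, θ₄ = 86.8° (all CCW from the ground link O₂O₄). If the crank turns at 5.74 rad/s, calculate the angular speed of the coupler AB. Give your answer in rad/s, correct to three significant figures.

ω₂ = 5.74 rad/s
Differentiating the loop-closure r₂e^{iθ₂}+r₃e^{iθ₃}=r₁+r₄e^{iθ₄} gives r₂ω₂e^{iθ₂}+r₃ω₃e^{iθ₃}=r₄ω₄e^{iθ₄}.
Eliminating the other unknown: ω₃ = r₂ω₂ sin(θ₄−θ₂) / [r₃ sin(θ₃−θ₄)].
Numerator sine = -0.65077; denominator sine = -0.85081.
Result = 0.0314·5.74·(-0.65077) / (0.1169·(-0.85081)) = +1.1793 rad/s; magnitude 1.1793 rad/s.

1.18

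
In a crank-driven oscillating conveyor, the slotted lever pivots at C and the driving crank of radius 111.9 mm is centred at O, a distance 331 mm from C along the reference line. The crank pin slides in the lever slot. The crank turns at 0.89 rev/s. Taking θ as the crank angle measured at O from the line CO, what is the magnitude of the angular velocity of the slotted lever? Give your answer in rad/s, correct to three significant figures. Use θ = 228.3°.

0.931

ω = 5.592 rad/s (from 0.89 rev/s).
Crank pin A relative to C: A = (d + r cosθ, r sinθ); lever angle φ = atan2(r sinθ, d + r cosθ).
Differentiating tanφ: φ̇ = rω(d cosθ + r)/(d² + r² + 2dr cosθ).
d² + r² + 2dr cosθ = |CA|² = 0.0728038 m²;  d cosθ + r = -0.10829 m.
|ω_lever| = |0.1119·5.592·-0.10829| / 0.0728038 = 0.93076 rad/s.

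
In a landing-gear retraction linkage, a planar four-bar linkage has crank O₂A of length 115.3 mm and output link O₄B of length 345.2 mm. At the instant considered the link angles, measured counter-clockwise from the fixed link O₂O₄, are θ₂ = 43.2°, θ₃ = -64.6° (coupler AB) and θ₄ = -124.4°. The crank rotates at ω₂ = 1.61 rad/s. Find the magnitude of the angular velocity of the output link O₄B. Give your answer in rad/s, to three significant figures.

ω₂ = 1.61 rad/s
Differentiating the loop-closure r₂e^{iθ₂}+r₃e^{iθ₃}=r₁+r₄e^{iθ₄} gives r₂ω₂e^{iθ₂}+r₃ω₃e^{iθ₃}=r₄ω₄e^{iθ₄}.
Eliminating the other unknown: ω₄ = r₂ω₂ sin(θ₂−θ₃) / [r₄ sin(θ₄−θ₃)].
Numerator sine = +0.95213; denominator sine = -0.86427.
Result = 0.1153·1.61·(+0.95213) / (0.3452·(-0.86427)) = -0.59242 rad/s; magnitude 0.59242 rad/s.

0.592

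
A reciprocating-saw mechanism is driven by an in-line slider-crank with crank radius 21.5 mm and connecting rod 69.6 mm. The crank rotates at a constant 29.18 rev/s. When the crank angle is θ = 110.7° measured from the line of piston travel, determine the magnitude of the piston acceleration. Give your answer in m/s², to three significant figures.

428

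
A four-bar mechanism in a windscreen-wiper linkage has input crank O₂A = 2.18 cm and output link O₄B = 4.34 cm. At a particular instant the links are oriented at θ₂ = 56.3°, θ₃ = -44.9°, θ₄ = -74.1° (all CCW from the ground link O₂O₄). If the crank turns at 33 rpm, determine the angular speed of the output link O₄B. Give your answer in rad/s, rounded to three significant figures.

3.49

ω₂ = 3.456 rad/s (from 33 rpm).
Differentiating the loop-closure r₂e^{iθ₂}+r₃e^{iθ₃}=r₁+r₄e^{iθ₄} gives r₂ω₂e^{iθ₂}+r₃ω₃e^{iθ₃}=r₄ω₄e^{iθ₄}.
Eliminating the other unknown: ω₄ = r₂ω₂ sin(θ₂−θ₃) / [r₄ sin(θ₄−θ₃)].
Numerator sine = +0.98096; denominator sine = -0.48786.
Result = 0.0218·3.456·(+0.98096) / (0.0434·(-0.48786)) = -3.4903 rad/s; magnitude 3.4903 rad/s.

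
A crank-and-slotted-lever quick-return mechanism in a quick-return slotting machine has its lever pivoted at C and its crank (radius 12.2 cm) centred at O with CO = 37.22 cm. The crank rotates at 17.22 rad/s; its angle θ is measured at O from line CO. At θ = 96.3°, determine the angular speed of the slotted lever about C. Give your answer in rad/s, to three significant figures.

ω = 17.22 rad/s
Crank pin A relative to C: A = (d + r cosθ, r sinθ); lever angle φ = atan2(r sinθ, d + r cosθ).
Differentiating tanφ: φ̇ = rω(d cosθ + r)/(d² + r² + 2dr cosθ).
d² + r² + 2dr cosθ = |CA|² = 0.143451 m²;  d cosθ + r = +0.081157 m.
|ω_lever| = |0.122·17.22·+0.081157| / 0.143451 = 1.1885 rad/s.

1.19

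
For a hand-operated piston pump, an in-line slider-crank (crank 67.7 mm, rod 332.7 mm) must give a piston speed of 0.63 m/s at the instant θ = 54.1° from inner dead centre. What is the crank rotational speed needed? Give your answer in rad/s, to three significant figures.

For an in-line slider-crank, |v_piston| = rω|sinθ|·[1 + r cosθ/√(L² − r² sin²θ)].
With r = 0.0677 m, L = 0.3327 m, θ = 54.1°: the bracketed kinematic factor |dx/dθ| = 0.061474 m.
ω = v/|dx/dθ| = 0.63/0.061474 = 10.248 rad/s.

10.2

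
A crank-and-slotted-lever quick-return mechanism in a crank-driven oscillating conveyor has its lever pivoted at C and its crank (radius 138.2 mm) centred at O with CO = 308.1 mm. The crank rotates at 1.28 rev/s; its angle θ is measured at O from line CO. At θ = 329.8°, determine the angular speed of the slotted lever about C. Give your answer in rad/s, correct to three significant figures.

2.40

ω = 8.042 rad/s (from 1.28 rev/s).
Crank pin A relative to C: A = (d + r cosθ, r sinθ); lever angle φ = atan2(r sinθ, d + r cosθ).
Differentiating tanφ: φ̇ = rω(d cosθ + r)/(d² + r² + 2dr cosθ).
d² + r² + 2dr cosθ = |CA|² = 0.187625 m²;  d cosθ + r = +0.40448 m.
|ω_lever| = |0.1382·8.042·+0.40448| / 0.187625 = 2.3961 rad/s.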